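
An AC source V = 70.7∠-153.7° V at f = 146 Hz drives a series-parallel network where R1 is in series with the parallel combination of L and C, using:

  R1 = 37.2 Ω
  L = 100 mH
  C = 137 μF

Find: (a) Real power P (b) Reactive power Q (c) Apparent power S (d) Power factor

Step 1 — Angular frequency: ω = 2π·f = 2π·146 = 917.3 rad/s.
Step 2 — Component impedances:
  R1: Z = R = 37.2 Ω
  L: Z = jωL = j·917.3·0.1 = 0 + j91.73 Ω
  C: Z = 1/(jωC) = -j/(ω·C) = 0 - j7.957 Ω
Step 3 — Parallel branch: L || C = 1/(1/L + 1/C) = 0 - j8.713 Ω.
Step 4 — Series with R1: Z_total = R1 + (L || C) = 37.2 - j8.713 Ω = 38.21∠-13.2° Ω.
Step 5 — Source phasor: V = 70.7∠-153.7° V = -63.38 - j31.33 V.
Step 6 — Current: I = V / Z = -1.428 - j1.177 A = 1.85∠-140.5° A.
Step 7 — Complex power: S = V·I* = 127.4 - j29.83 VA.
Step 8 — Real power: P = Re(S) = 127.4 W.
Step 9 — Reactive power: Q = Im(S) = -29.83 VAR.
Step 10 — Apparent power: |S| = 130.8 VA.
Step 11 — Power factor: PF = P/|S| = 0.9737 (leading).

(a) P = 127.4 W  (b) Q = -29.83 VAR  (c) S = 130.8 VA  (d) PF = 0.9737 (leading)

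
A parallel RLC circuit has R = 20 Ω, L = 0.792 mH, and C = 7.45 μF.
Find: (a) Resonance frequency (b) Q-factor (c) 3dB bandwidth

Step 1 — Resonance: ω₀ = 1/√(LC) = 1/√(0.000792·7.45e-06) = 1.302e+04 rad/s.
Step 2 — f₀ = ω₀/(2π) = 2072 Hz.
Step 3 — Parallel Q: Q = R/(ω₀L) = 20/(1.302e+04·0.000792) = 1.94.
Step 4 — Bandwidth: Δω = ω₀/Q = 6711 rad/s; BW = Δω/(2π) = 1068 Hz.

(a) f₀ = 2072 Hz  (b) Q = 1.94  (c) BW = 1068 Hz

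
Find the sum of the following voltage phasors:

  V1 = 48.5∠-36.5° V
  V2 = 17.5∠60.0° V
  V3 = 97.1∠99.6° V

Step 1 — Convert each phasor to rectangular form:
  V1 = 48.5·(cos(-36.5°) + j·sin(-36.5°)) = 38.99 - j28.85 V
  V2 = 17.5·(cos(60.0°) + j·sin(60.0°)) = 8.75 + j15.16 V
  V3 = 97.1·(cos(99.6°) + j·sin(99.6°)) = -16.19 + j95.74 V
Step 2 — Sum components: V_total = 31.54 + j82.05 V.
Step 3 — Convert to polar: |V_total| = 87.9 V, ∠V_total = 69.0°.

V_total = 87.9∠69.0° V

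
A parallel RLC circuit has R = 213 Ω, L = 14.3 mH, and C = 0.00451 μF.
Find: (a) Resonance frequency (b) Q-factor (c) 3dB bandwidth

Step 1 — Resonance: ω₀ = 1/√(LC) = 1/√(0.0143·4.51e-09) = 1.245e+05 rad/s.
Step 2 — f₀ = ω₀/(2π) = 1.982e+04 Hz.
Step 3 — Parallel Q: Q = R/(ω₀L) = 213/(1.245e+05·0.0143) = 0.1196.
Step 4 — Bandwidth: Δω = ω₀/Q = 1.041e+06 rad/s; BW = Δω/(2π) = 1.657e+05 Hz.

(a) f₀ = 1.982e+04 Hz  (b) Q = 0.1196  (c) BW = 1.657e+05 Hz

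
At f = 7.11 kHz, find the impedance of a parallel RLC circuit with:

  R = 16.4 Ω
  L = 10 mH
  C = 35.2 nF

Step 1 — Angular frequency: ω = 2π·f = 2π·7110 = 4.467e+04 rad/s.
Step 2 — Component impedances:
  R: Z = R = 16.4 Ω
  L: Z = jωL = j·4.467e+04·0.01 = 0 + j446.7 Ω
  C: Z = 1/(jωC) = -j/(ω·C) = 0 - j635.9 Ω
Step 3 — Parallel combination: 1/Z_total = 1/R + 1/L + 1/C; Z_total = 16.4 + j0.1791 Ω = 16.4∠0.6° Ω.

Z = 16.4 + j0.1791 Ω = 16.4∠0.6° Ω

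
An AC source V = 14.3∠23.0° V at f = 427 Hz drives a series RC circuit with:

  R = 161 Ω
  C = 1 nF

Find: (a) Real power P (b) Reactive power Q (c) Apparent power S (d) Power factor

Step 1 — Angular frequency: ω = 2π·f = 2π·427 = 2683 rad/s.
Step 2 — Component impedances:
  R: Z = R = 161 Ω
  C: Z = 1/(jωC) = -j/(ω·C) = 0 - j3.727e+05 Ω
Step 3 — Series combination: Z_total = R + C = 161 - j3.727e+05 Ω = 3.727e+05∠-90.0° Ω.
Step 4 — Source phasor: V = 14.3∠23.0° V = 13.16 + j5.587 V.
Step 5 — Current: I = V / Z = -1.498e-05 + j3.532e-05 A = 3.837e-05∠113.0° A.
Step 6 — Complex power: S = V·I* = 2.37e-07 - j0.0005486 VA.
Step 7 — Real power: P = Re(S) = 2.37e-07 W.
Step 8 — Reactive power: Q = Im(S) = -0.0005486 VAR.
Step 9 — Apparent power: |S| = 0.0005486 VA.
Step 10 — Power factor: PF = P/|S| = 0.000432 (leading).

(a) P = 2.37e-07 W  (b) Q = -0.0005486 VAR  (c) S = 0.0005486 VA  (d) PF = 0.000432 (leading)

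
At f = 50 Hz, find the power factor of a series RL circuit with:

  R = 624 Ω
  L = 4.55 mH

Step 1 — Angular frequency: ω = 2π·f = 2π·50 = 314.2 rad/s.
Step 2 — Component impedances:
  R: Z = R = 624 Ω
  L: Z = jωL = j·314.2·0.00455 = 0 + j1.429 Ω
Step 3 — Series combination: Z_total = R + L = 624 + j1.429 Ω = 624∠0.1° Ω.
Step 4 — Power factor: PF = cos(φ) = Re(Z)/|Z| = 624/624 = 1.
Step 5 — Type: Im(Z) = 1.429 ⇒ lagging (phase φ = 0.1°).

PF = 1 (lagging, φ = 0.1°)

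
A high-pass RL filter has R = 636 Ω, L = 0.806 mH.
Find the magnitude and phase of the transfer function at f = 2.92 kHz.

Step 1 — Angular frequency: ω = 2π·2920 = 1.835e+04 rad/s.
Step 2 — Transfer function: H(jω) = jωL/(R + jωL).
Step 3 — Numerator jωL = j·14.79; denominator R + jωL = 636 + j14.79.
Step 4 — H = 0.0005403 + j0.02324.
Step 5 — Magnitude: |H| = 0.02324 (-32.7 dB); phase: φ = 88.7°.

|H| = 0.02324 (-32.7 dB), φ = 88.7°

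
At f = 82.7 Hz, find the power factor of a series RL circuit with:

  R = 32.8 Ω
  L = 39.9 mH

Step 1 — Angular frequency: ω = 2π·f = 2π·82.7 = 519.6 rad/s.
Step 2 — Component impedances:
  R: Z = R = 32.8 Ω
  L: Z = jωL = j·519.6·0.0399 = 0 + j20.73 Ω
Step 3 — Series combination: Z_total = R + L = 32.8 + j20.73 Ω = 38.8∠32.3° Ω.
Step 4 — Power factor: PF = cos(φ) = Re(Z)/|Z| = 32.8/38.803 = 0.8453.
Step 5 — Type: Im(Z) = 20.73 ⇒ lagging (phase φ = 32.3°).

PF = 0.8453 (lagging, φ = 32.3°)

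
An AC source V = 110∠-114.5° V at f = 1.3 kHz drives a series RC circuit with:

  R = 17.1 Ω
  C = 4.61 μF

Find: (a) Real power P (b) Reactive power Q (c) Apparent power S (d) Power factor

Step 1 — Angular frequency: ω = 2π·f = 2π·1300 = 8168 rad/s.
Step 2 — Component impedances:
  R: Z = R = 17.1 Ω
  C: Z = 1/(jωC) = -j/(ω·C) = 0 - j26.56 Ω
Step 3 — Series combination: Z_total = R + C = 17.1 - j26.56 Ω = 31.59∠-57.2° Ω.
Step 4 — Source phasor: V = 110∠-114.5° V = -45.62 - j100.1 V.
Step 5 — Current: I = V / Z = 1.883 - j2.93 A = 3.483∠-57.3° A.
Step 6 — Complex power: S = V·I* = 207.4 - j322.1 VA.
Step 7 — Real power: P = Re(S) = 207.4 W.
Step 8 — Reactive power: Q = Im(S) = -322.1 VAR.
Step 9 — Apparent power: |S| = 383.1 VA.
Step 10 — Power factor: PF = P/|S| = 0.5414 (leading).

(a) P = 207.4 W  (b) Q = -322.1 VAR  (c) S = 383.1 VA  (d) PF = 0.5414 (leading)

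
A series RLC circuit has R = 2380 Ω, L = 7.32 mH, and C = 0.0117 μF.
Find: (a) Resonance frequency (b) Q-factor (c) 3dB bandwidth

Step 1 — Resonance: ω₀ = 1/√(LC) = 1/√(0.00732·1.17e-08) = 1.081e+05 rad/s.
Step 2 — f₀ = ω₀/(2π) = 1.72e+04 Hz.
Step 3 — Series Q: Q = ω₀L/R = 1.081e+05·0.00732/2380 = 0.3323.
Step 4 — Bandwidth: Δω = ω₀/Q = 3.251e+05 rad/s; BW = Δω/(2π) = 5.175e+04 Hz.

(a) f₀ = 1.72e+04 Hz  (b) Q = 0.3323  (c) BW = 5.175e+04 Hz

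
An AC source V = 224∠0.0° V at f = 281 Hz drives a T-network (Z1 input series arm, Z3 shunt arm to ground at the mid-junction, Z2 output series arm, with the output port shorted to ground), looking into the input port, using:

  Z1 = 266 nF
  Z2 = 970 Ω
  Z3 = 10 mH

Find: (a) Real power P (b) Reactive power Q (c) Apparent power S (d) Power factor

Step 1 — Angular frequency: ω = 2π·f = 2π·281 = 1766 rad/s.
Step 2 — Component impedances:
  Z1: Z = 1/(jωC) = -j/(ω·C) = 0 - j2129 Ω
  Z2: Z = R = 970 Ω
  Z3: Z = jωL = j·1766·0.01 = 0 + j17.66 Ω
Step 3 — With the output port shorted to ground, the output series arm Z2 runs from the junction to ground; the shunt arm Z3 also runs from the junction to ground. They appear in parallel: Z3 || Z2 = 0.3213 + j17.65 Ω.
Step 4 — Series with input arm Z1: Z_in = Z1 + (Z3 || Z2) = 0.3213 - j2112 Ω = 2112∠-90.0° Ω.
Step 5 — Source phasor: V = 224∠0.0° V = 224 V.
Step 6 — Current: I = V / Z = 1.614e-05 + j0.1061 A = 0.1061∠90.0° A.
Step 7 — Complex power: S = V·I* = 0.003615 - j23.76 VA.
Step 8 — Real power: P = Re(S) = 0.003615 W.
Step 9 — Reactive power: Q = Im(S) = -23.76 VAR.
Step 10 — Apparent power: |S| = 23.76 VA.
Step 11 — Power factor: PF = P/|S| = 0.0001521 (leading).

(a) P = 0.003615 W  (b) Q = -23.76 VAR  (c) S = 23.76 VA  (d) PF = 0.0001521 (leading)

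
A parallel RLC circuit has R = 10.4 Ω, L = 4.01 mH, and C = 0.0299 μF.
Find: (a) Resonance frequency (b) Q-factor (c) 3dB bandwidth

Step 1 — Resonance: ω₀ = 1/√(LC) = 1/√(0.00401·2.99e-08) = 9.133e+04 rad/s.
Step 2 — f₀ = ω₀/(2π) = 1.453e+04 Hz.
Step 3 — Parallel Q: Q = R/(ω₀L) = 10.4/(9.133e+04·0.00401) = 0.0284.
Step 4 — Bandwidth: Δω = ω₀/Q = 3.216e+06 rad/s; BW = Δω/(2π) = 5.118e+05 Hz.

(a) f₀ = 1.453e+04 Hz  (b) Q = 0.0284  (c) BW = 5.118e+05 Hz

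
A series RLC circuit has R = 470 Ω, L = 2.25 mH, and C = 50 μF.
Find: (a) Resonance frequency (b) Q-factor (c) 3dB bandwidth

Step 1 — Resonance: ω₀ = 1/√(LC) = 1/√(0.00225·5e-05) = 2981 rad/s.
Step 2 — f₀ = ω₀/(2π) = 474.5 Hz.
Step 3 — Series Q: Q = ω₀L/R = 2981·0.00225/470 = 0.01427.
Step 4 — Bandwidth: Δω = ω₀/Q = 2.089e+05 rad/s; BW = Δω/(2π) = 3.325e+04 Hz.

(a) f₀ = 474.5 Hz  (b) Q = 0.01427  (c) BW = 3.325e+04 Hz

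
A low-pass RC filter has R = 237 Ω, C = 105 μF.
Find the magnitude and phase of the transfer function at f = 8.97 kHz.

Step 1 — Angular frequency: ω = 2π·8970 = 5.636e+04 rad/s.
Step 2 — Transfer function: H(jω) = 1/(1 + jωRC).
Step 3 — Denominator: 1 + jωRC = 1 + j·5.636e+04·237·0.000105 = 1 + j1403.
Step 4 — H = 5.084e-07 - j0.000713.
Step 5 — Magnitude: |H| = 0.000713 (-62.9 dB); phase: φ = -90.0°.

|H| = 0.000713 (-62.9 dB), φ = -90.0°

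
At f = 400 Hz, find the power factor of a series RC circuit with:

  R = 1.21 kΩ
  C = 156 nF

Step 1 — Angular frequency: ω = 2π·f = 2π·400 = 2513 rad/s.
Step 2 — Component impedances:
  R: Z = R = 1210 Ω
  C: Z = 1/(jωC) = -j/(ω·C) = 0 - j2551 Ω
Step 3 — Series combination: Z_total = R + C = 1210 - j2551 Ω = 2823∠-64.6° Ω.
Step 4 — Power factor: PF = cos(φ) = Re(Z)/|Z| = 1210/2823 = 0.4286.
Step 5 — Type: Im(Z) = -2551 ⇒ leading (phase φ = -64.6°).

PF = 0.4286 (leading, φ = -64.6°)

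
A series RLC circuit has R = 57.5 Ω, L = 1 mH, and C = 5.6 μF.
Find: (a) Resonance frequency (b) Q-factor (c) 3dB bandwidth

Step 1 — Resonance: ω₀ = 1/√(LC) = 1/√(0.001·5.6e-06) = 1.336e+04 rad/s.
Step 2 — f₀ = ω₀/(2π) = 2127 Hz.
Step 3 — Series Q: Q = ω₀L/R = 1.336e+04·0.001/57.5 = 0.2324.
Step 4 — Bandwidth: Δω = ω₀/Q = 5.75e+04 rad/s; BW = Δω/(2π) = 9151 Hz.

(a) f₀ = 2127 Hz  (b) Q = 0.2324  (c) BW = 9151 Hz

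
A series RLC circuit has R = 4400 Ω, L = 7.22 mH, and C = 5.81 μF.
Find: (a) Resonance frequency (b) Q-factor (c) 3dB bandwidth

Step 1 — Resonance condition Im(Z)=0 gives ω₀ = 1/√(LC).
Step 2 — ω₀ = 1/√(0.00722·5.81e-06) = 4883 rad/s.
Step 3 — f₀ = ω₀/(2π) = 777.1 Hz.
Step 4 — Series Q: Q = ω₀L/R = 4883·0.00722/4400 = 0.008012.
Step 5 — 3dB bandwidth: Δω = ω₀/Q = 6.094e+05 rad/s; BW = Δω/(2π) = 9.699e+04 Hz.

(a) f₀ = 777.1 Hz  (b) Q = 0.008012  (c) BW = 9.699e+04 Hz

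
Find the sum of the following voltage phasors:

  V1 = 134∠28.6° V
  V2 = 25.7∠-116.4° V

Step 1 — Convert each phasor to rectangular form:
  V1 = 134·(cos(28.6°) + j·sin(28.6°)) = 117.6 + j64.14 V
  V2 = 25.7·(cos(-116.4°) + j·sin(-116.4°)) = -11.43 - j23.02 V
Step 2 — Sum components: V_total = 106.2 + j41.12 V.
Step 3 — Convert to polar: |V_total| = 113.9 V, ∠V_total = 21.2°.

V_total = 113.9∠21.2° V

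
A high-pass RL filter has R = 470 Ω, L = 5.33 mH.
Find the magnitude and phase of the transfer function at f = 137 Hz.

Step 1 — Angular frequency: ω = 2π·137 = 860.8 rad/s.
Step 2 — Transfer function: H(jω) = jωL/(R + jωL).
Step 3 — Numerator jωL = j·4.588; denominator R + jωL = 470 + j4.588.
Step 4 — H = 9.528e-05 + j0.009761.
Step 5 — Magnitude: |H| = 0.009761 (-40.2 dB); phase: φ = 89.4°.

|H| = 0.009761 (-40.2 dB), φ = 89.4°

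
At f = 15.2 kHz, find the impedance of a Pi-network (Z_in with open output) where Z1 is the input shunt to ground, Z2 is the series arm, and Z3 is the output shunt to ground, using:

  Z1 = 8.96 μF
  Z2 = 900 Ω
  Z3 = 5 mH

Step 1 — Angular frequency: ω = 2π·f = 2π·1.52e+04 = 9.55e+04 rad/s.
Step 2 — Component impedances:
  Z1: Z = 1/(jωC) = -j/(ω·C) = 0 - j1.169 Ω
  Z2: Z = R = 900 Ω
  Z3: Z = jωL = j·9.55e+04·0.005 = 0 + j477.5 Ω
Step 3 — With open output, the series arm Z2 and the output shunt Z3 appear in series to ground: Z2 + Z3 = 900 + j477.5 Ω.
Step 4 — Parallel with input shunt Z1: Z_in = Z1 || (Z2 + Z3) = 0.001185 - j1.169 Ω = 1.169∠-89.9° Ω.

Z = 0.001185 - j1.169 Ω = 1.169∠-89.9° Ω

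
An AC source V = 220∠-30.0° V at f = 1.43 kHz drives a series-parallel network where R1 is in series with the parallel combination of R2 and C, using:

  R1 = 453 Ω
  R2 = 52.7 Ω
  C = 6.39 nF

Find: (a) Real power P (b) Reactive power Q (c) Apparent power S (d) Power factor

Step 1 — Angular frequency: ω = 2π·f = 2π·1430 = 8985 rad/s.
Step 2 — Component impedances:
  R1: Z = R = 453 Ω
  R2: Z = R = 52.7 Ω
  C: Z = 1/(jωC) = -j/(ω·C) = 0 - j1.742e+04 Ω
Step 3 — Parallel branch: R2 || C = 1/(1/R2 + 1/C) = 52.7 - j0.1595 Ω.
Step 4 — Series with R1: Z_total = R1 + (R2 || C) = 505.7 - j0.1595 Ω = 505.7∠-0.0° Ω.
Step 5 — Source phasor: V = 220∠-30.0° V = 190.5 - j110 V.
Step 6 — Current: I = V / Z = 0.3768 - j0.2174 A = 0.435∠-30.0° A.
Step 7 — Complex power: S = V·I* = 95.71 - j0.03018 VA.
Step 8 — Real power: P = Re(S) = 95.71 W.
Step 9 — Reactive power: Q = Im(S) = -0.03018 VAR.
Step 10 — Apparent power: |S| = 95.71 VA.
Step 11 — Power factor: PF = P/|S| = 1 (leading).

(a) P = 95.71 W  (b) Q = -0.03018 VAR  (c) S = 95.71 VA  (d) PF = 1 (leading)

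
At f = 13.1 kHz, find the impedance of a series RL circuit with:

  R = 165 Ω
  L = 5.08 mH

Step 1 — Angular frequency: ω = 2π·f = 2π·1.31e+04 = 8.231e+04 rad/s.
Step 2 — Component impedances:
  R: Z = R = 165 Ω
  L: Z = jωL = j·8.231e+04·0.00508 = 0 + j418.1 Ω
Step 3 — Series combination: Z_total = R + L = 165 + j418.1 Ω = 449.5∠68.5° Ω.

Z = 165 + j418.1 Ω = 449.5∠68.5° Ω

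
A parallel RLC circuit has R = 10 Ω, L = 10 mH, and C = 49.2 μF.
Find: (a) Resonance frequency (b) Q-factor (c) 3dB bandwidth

Step 1 — Resonance: ω₀ = 1/√(LC) = 1/√(0.01·4.92e-05) = 1426 rad/s.
Step 2 — f₀ = ω₀/(2π) = 226.9 Hz.
Step 3 — Parallel Q: Q = R/(ω₀L) = 10/(1426·0.01) = 0.7014.
Step 4 — Bandwidth: Δω = ω₀/Q = 2033 rad/s; BW = Δω/(2π) = 323.5 Hz.

(a) f₀ = 226.9 Hz  (b) Q = 0.7014  (c) BW = 323.5 Hz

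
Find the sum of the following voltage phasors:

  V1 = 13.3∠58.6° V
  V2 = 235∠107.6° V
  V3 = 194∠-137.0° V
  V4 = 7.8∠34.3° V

Step 1 — Convert each phasor to rectangular form:
  V1 = 13.3·(cos(58.6°) + j·sin(58.6°)) = 6.929 + j11.35 V
  V2 = 235·(cos(107.6°) + j·sin(107.6°)) = -71.06 + j224 V
  V3 = 194·(cos(-137.0°) + j·sin(-137.0°)) = -141.9 - j132.3 V
  V4 = 7.8·(cos(34.3°) + j·sin(34.3°)) = 6.444 + j4.396 V
Step 2 — Sum components: V_total = -199.6 + j107.4 V.
Step 3 — Convert to polar: |V_total| = 226.6 V, ∠V_total = 151.7°.

V_total = 226.6∠151.7° V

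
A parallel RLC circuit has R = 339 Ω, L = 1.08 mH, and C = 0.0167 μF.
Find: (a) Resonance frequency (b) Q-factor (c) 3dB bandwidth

Step 1 — Resonance: ω₀ = 1/√(LC) = 1/√(0.00108·1.67e-08) = 2.355e+05 rad/s.
Step 2 — f₀ = ω₀/(2π) = 3.748e+04 Hz.
Step 3 — Parallel Q: Q = R/(ω₀L) = 339/(2.355e+05·0.00108) = 1.333.
Step 4 — Bandwidth: Δω = ω₀/Q = 1.766e+05 rad/s; BW = Δω/(2π) = 2.811e+04 Hz.

(a) f₀ = 3.748e+04 Hz  (b) Q = 1.333  (c) BW = 2.811e+04 Hz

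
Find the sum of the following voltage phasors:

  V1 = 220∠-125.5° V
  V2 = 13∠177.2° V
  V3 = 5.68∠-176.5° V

Step 1 — Convert each phasor to rectangular form:
  V1 = 220·(cos(-125.5°) + j·sin(-125.5°)) = -127.8 - j179.1 V
  V2 = 13·(cos(177.2°) + j·sin(177.2°)) = -12.98 + j0.635 V
  V3 = 5.68·(cos(-176.5°) + j·sin(-176.5°)) = -5.669 - j0.3468 V
Step 2 — Sum components: V_total = -146.4 - j178.8 V.
Step 3 — Convert to polar: |V_total| = 231.1 V, ∠V_total = -129.3°.

V_total = 231.1∠-129.3° V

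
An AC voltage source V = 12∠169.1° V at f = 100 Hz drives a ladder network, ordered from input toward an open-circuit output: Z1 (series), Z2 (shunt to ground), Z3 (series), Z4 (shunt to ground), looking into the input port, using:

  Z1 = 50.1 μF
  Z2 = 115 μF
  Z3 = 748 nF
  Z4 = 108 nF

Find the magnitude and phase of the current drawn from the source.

Step 1 — Angular frequency: ω = 2π·f = 2π·100 = 628.3 rad/s.
Step 2 — Component impedances:
  Z1: Z = 1/(jωC) = -j/(ω·C) = 0 - j31.77 Ω
  Z2: Z = 1/(jωC) = -j/(ω·C) = 0 - j13.84 Ω
  Z3: Z = 1/(jωC) = -j/(ω·C) = 0 - j2128 Ω
  Z4: Z = 1/(jωC) = -j/(ω·C) = 0 - j1.474e+04 Ω
Step 3 — Ladder network (open output): work backward from the far end, alternating series and parallel combinations. Z_in = 0 - j45.6 Ω = 45.6∠-90.0° Ω.
Step 4 — Source phasor: V = 12∠169.1° V = -11.78 + j2.269 V.
Step 5 — Ohm's law: I = V / Z_total = (-11.78 + j2.269) / (0 - j45.6) = -0.04977 - j0.2584 A.
Step 6 — Convert to polar: |I| = 0.2632 A, ∠I = -100.9°.

I = 0.2632∠-100.9° A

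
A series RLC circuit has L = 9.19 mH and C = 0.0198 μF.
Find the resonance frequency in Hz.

Step 1 — Resonance condition Im(Z)=0 gives ω₀ = 1/√(LC).
Step 2 — ω₀ = 1/√(0.00919·1.98e-08) = 7.413e+04 rad/s.
Step 3 — f₀ = ω₀/(2π) = 1.18e+04 Hz.

f₀ = 1.18e+04 Hz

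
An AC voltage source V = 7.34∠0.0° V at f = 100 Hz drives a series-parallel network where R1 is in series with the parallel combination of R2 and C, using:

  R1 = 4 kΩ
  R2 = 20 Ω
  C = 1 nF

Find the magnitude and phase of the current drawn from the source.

Step 1 — Angular frequency: ω = 2π·f = 2π·100 = 628.3 rad/s.
Step 2 — Component impedances:
  R1: Z = R = 4000 Ω
  R2: Z = R = 20 Ω
  C: Z = 1/(jωC) = -j/(ω·C) = 0 - j1.592e+06 Ω
Step 3 — Parallel branch: R2 || C = 1/(1/R2 + 1/C) = 20 - j0.0002513 Ω.
Step 4 — Series with R1: Z_total = R1 + (R2 || C) = 4020 - j0.0002513 Ω = 4020∠-0.0° Ω.
Step 5 — Source phasor: V = 7.34∠0.0° V = 7.34 V.
Step 6 — Ohm's law: I = V / Z_total = (7.34) / (4020 - j0.0002513) = 0.001826 + j1.142e-10 A.
Step 7 — Convert to polar: |I| = 0.001826 A, ∠I = 0.0°.

I = 0.001826∠0.0° A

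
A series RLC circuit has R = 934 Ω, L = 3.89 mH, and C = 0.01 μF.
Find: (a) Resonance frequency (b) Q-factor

Step 1 — Resonance condition Im(Z)=0 gives ω₀ = 1/√(LC).
Step 2 — ω₀ = 1/√(0.00389·1e-08) = 1.603e+05 rad/s.
Step 3 — f₀ = ω₀/(2π) = 2.552e+04 Hz.
Step 4 — Series Q: Q = ω₀L/R = 1.603e+05·0.00389/934 = 0.6678.

(a) f₀ = 2.552e+04 Hz  (b) Q = 0.6678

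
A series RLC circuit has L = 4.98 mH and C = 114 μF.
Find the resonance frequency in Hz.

Step 1 — Resonance condition Im(Z)=0 gives ω₀ = 1/√(LC).
Step 2 — ω₀ = 1/√(0.00498·0.000114) = 1327 rad/s.
Step 3 — f₀ = ω₀/(2π) = 211.2 Hz.

f₀ = 211.2 Hz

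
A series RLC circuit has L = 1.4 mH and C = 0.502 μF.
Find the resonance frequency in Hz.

Step 1 — Resonance condition Im(Z)=0 gives ω₀ = 1/√(LC).
Step 2 — ω₀ = 1/√(0.0014·5.02e-07) = 3.772e+04 rad/s.
Step 3 — f₀ = ω₀/(2π) = 6003 Hz.

f₀ = 6003 Hz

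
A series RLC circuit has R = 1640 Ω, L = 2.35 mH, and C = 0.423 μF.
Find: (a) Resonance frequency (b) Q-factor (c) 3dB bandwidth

Step 1 — Resonance: ω₀ = 1/√(LC) = 1/√(0.00235·4.23e-07) = 3.172e+04 rad/s.
Step 2 — f₀ = ω₀/(2π) = 5048 Hz.
Step 3 — Series Q: Q = ω₀L/R = 3.172e+04·0.00235/1640 = 0.04545.
Step 4 — Bandwidth: Δω = ω₀/Q = 6.979e+05 rad/s; BW = Δω/(2π) = 1.111e+05 Hz.

(a) f₀ = 5048 Hz  (b) Q = 0.04545  (c) BW = 1.111e+05 Hz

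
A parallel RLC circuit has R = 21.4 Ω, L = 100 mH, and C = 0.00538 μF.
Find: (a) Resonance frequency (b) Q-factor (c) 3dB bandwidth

Step 1 — Resonance: ω₀ = 1/√(LC) = 1/√(0.1·5.38e-09) = 4.311e+04 rad/s.
Step 2 — f₀ = ω₀/(2π) = 6862 Hz.
Step 3 — Parallel Q: Q = R/(ω₀L) = 21.4/(4.311e+04·0.1) = 0.004964.
Step 4 — Bandwidth: Δω = ω₀/Q = 8.686e+06 rad/s; BW = Δω/(2π) = 1.382e+06 Hz.

(a) f₀ = 6862 Hz  (b) Q = 0.004964  (c) BW = 1.382e+06 Hz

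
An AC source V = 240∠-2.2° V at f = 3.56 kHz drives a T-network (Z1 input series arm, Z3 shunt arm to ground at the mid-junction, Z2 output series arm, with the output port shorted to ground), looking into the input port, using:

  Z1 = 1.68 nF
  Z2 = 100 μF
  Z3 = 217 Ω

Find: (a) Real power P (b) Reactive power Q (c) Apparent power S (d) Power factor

Step 1 — Angular frequency: ω = 2π·f = 2π·3560 = 2.237e+04 rad/s.
Step 2 — Component impedances:
  Z1: Z = 1/(jωC) = -j/(ω·C) = 0 - j2.661e+04 Ω
  Z2: Z = 1/(jωC) = -j/(ω·C) = 0 - j0.4471 Ω
  Z3: Z = R = 217 Ω
Step 3 — With the output port shorted to ground, the output series arm Z2 runs from the junction to ground; the shunt arm Z3 also runs from the junction to ground. They appear in parallel: Z3 || Z2 = 0.000921 - j0.4471 Ω.
Step 4 — Series with input arm Z1: Z_in = Z1 + (Z3 || Z2) = 0.000921 - j2.661e+04 Ω = 2.661e+04∠-90.0° Ω.
Step 5 — Source phasor: V = 240∠-2.2° V = 239.8 - j9.213 V.
Step 6 — Current: I = V / Z = 0.0003462 + j0.009012 A = 0.009019∠87.8° A.
Step 7 — Complex power: S = V·I* = 7.491e-08 - j2.164 VA.
Step 8 — Real power: P = Re(S) = 7.491e-08 W.
Step 9 — Reactive power: Q = Im(S) = -2.164 VAR.
Step 10 — Apparent power: |S| = 2.164 VA.
Step 11 — Power factor: PF = P/|S| = 3.461e-08 (leading).

(a) P = 7.491e-08 W  (b) Q = -2.164 VAR  (c) S = 2.164 VA  (d) PF = 3.461e-08 (leading)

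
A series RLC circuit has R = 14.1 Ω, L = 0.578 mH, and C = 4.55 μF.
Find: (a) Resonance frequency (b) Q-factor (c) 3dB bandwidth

Step 1 — Resonance: ω₀ = 1/√(LC) = 1/√(0.000578·4.55e-06) = 1.95e+04 rad/s.
Step 2 — f₀ = ω₀/(2π) = 3103 Hz.
Step 3 — Series Q: Q = ω₀L/R = 1.95e+04·0.000578/14.1 = 0.7994.
Step 4 — Bandwidth: Δω = ω₀/Q = 2.439e+04 rad/s; BW = Δω/(2π) = 3882 Hz.

(a) f₀ = 3103 Hz  (b) Q = 0.7994  (c) BW = 3882 Hz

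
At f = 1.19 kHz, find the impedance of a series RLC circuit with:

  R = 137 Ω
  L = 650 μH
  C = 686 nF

Step 1 — Angular frequency: ω = 2π·f = 2π·1190 = 7477 rad/s.
Step 2 — Component impedances:
  R: Z = R = 137 Ω
  L: Z = jωL = j·7477·0.00065 = 0 + j4.86 Ω
  C: Z = 1/(jωC) = -j/(ω·C) = 0 - j195 Ω
Step 3 — Series combination: Z_total = R + L + C = 137 - j190.1 Ω = 234.3∠-54.2° Ω.

Z = 137 - j190.1 Ω = 234.3∠-54.2° Ω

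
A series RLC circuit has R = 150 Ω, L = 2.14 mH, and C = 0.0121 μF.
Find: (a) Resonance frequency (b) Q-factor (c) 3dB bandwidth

Step 1 — Resonance: ω₀ = 1/√(LC) = 1/√(0.00214·1.21e-08) = 1.965e+05 rad/s.
Step 2 — f₀ = ω₀/(2π) = 3.128e+04 Hz.
Step 3 — Series Q: Q = ω₀L/R = 1.965e+05·0.00214/150 = 2.804.
Step 4 — Bandwidth: Δω = ω₀/Q = 7.009e+04 rad/s; BW = Δω/(2π) = 1.116e+04 Hz.

(a) f₀ = 3.128e+04 Hz  (b) Q = 2.804  (c) BW = 1.116e+04 Hz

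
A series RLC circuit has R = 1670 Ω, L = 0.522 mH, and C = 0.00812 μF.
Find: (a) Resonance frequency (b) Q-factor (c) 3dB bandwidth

Step 1 — Resonance: ω₀ = 1/√(LC) = 1/√(0.000522·8.12e-09) = 4.857e+05 rad/s.
Step 2 — f₀ = ω₀/(2π) = 7.73e+04 Hz.
Step 3 — Series Q: Q = ω₀L/R = 4.857e+05·0.000522/1670 = 0.1518.
Step 4 — Bandwidth: Δω = ω₀/Q = 3.199e+06 rad/s; BW = Δω/(2π) = 5.092e+05 Hz.

(a) f₀ = 7.73e+04 Hz  (b) Q = 0.1518  (c) BW = 5.092e+05 Hz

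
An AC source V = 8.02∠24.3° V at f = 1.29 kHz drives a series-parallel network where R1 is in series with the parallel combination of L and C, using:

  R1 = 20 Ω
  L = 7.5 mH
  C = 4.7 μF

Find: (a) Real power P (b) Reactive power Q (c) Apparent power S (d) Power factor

Step 1 — Angular frequency: ω = 2π·f = 2π·1290 = 8105 rad/s.
Step 2 — Component impedances:
  R1: Z = R = 20 Ω
  L: Z = jωL = j·8105·0.0075 = 0 + j60.79 Ω
  C: Z = 1/(jωC) = -j/(ω·C) = 0 - j26.25 Ω
Step 3 — Parallel branch: L || C = 1/(1/L + 1/C) = 0 - j46.2 Ω.
Step 4 — Series with R1: Z_total = R1 + (L || C) = 20 - j46.2 Ω = 50.34∠-66.6° Ω.
Step 5 — Source phasor: V = 8.02∠24.3° V = 7.309 + j3.3 V.
Step 6 — Current: I = V / Z = -0.002481 + j0.1593 A = 0.1593∠90.9° A.
Step 7 — Complex power: S = V·I* = 0.5076 - j1.172 VA.
Step 8 — Real power: P = Re(S) = 0.5076 W.
Step 9 — Reactive power: Q = Im(S) = -1.172 VAR.
Step 10 — Apparent power: |S| = 1.278 VA.
Step 11 — Power factor: PF = P/|S| = 0.3973 (leading).

(a) P = 0.5076 W  (b) Q = -1.172 VAR  (c) S = 1.278 VA  (d) PF = 0.3973 (leading)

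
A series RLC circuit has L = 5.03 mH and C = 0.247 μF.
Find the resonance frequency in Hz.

Step 1 — Resonance condition Im(Z)=0 gives ω₀ = 1/√(LC).
Step 2 — ω₀ = 1/√(0.00503·2.47e-07) = 2.837e+04 rad/s.
Step 3 — f₀ = ω₀/(2π) = 4515 Hz.

f₀ = 4515 Hz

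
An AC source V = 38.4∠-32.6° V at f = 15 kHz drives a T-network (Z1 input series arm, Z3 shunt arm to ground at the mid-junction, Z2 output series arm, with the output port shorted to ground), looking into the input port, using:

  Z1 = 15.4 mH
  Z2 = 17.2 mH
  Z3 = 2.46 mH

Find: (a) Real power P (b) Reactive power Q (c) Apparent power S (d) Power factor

Step 1 — Angular frequency: ω = 2π·f = 2π·1.5e+04 = 9.425e+04 rad/s.
Step 2 — Component impedances:
  Z1: Z = jωL = j·9.425e+04·0.0154 = 0 + j1451 Ω
  Z2: Z = jωL = j·9.425e+04·0.0172 = 0 + j1621 Ω
  Z3: Z = jωL = j·9.425e+04·0.00246 = 0 + j231.8 Ω
Step 3 — With the output port shorted to ground, the output series arm Z2 runs from the junction to ground; the shunt arm Z3 also runs from the junction to ground. They appear in parallel: Z3 || Z2 = 0 + j202.8 Ω.
Step 4 — Series with input arm Z1: Z_in = Z1 + (Z3 || Z2) = 0 + j1654 Ω = 1654∠90.0° Ω.
Step 5 — Source phasor: V = 38.4∠-32.6° V = 32.35 - j20.69 V.
Step 6 — Current: I = V / Z = -0.01251 - j0.01956 A = 0.02321∠-122.6° A.
Step 7 — Complex power: S = V·I* = 0 + j0.8914 VA.
Step 8 — Real power: P = Re(S) = 0 W.
Step 9 — Reactive power: Q = Im(S) = 0.8914 VAR.
Step 10 — Apparent power: |S| = 0.8914 VA.
Step 11 — Power factor: PF = P/|S| = 0 (lagging).

(a) P = 0 W  (b) Q = 0.8914 VAR  (c) S = 0.8914 VA  (d) PF = 0 (lagging)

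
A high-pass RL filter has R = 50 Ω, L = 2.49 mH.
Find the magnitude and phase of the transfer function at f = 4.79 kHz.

Step 1 — Angular frequency: ω = 2π·4790 = 3.01e+04 rad/s.
Step 2 — Transfer function: H(jω) = jωL/(R + jωL).
Step 3 — Numerator jωL = j·74.94; denominator R + jωL = 50 + j74.94.
Step 4 — H = 0.692 + j0.4617.
Step 5 — Magnitude: |H| = 0.8318 (-1.6 dB); phase: φ = 33.7°.

|H| = 0.8318 (-1.6 dB), φ = 33.7°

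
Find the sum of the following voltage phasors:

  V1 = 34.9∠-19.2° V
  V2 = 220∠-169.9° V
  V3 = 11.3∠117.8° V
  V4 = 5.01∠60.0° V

Step 1 — Convert each phasor to rectangular form:
  V1 = 34.9·(cos(-19.2°) + j·sin(-19.2°)) = 32.96 - j11.48 V
  V2 = 220·(cos(-169.9°) + j·sin(-169.9°)) = -216.6 - j38.58 V
  V3 = 11.3·(cos(117.8°) + j·sin(117.8°)) = -5.27 + j9.996 V
  V4 = 5.01·(cos(60.0°) + j·sin(60.0°)) = 2.505 + j4.339 V
Step 2 — Sum components: V_total = -186.4 - j35.72 V.
Step 3 — Convert to polar: |V_total| = 189.8 V, ∠V_total = -169.2°.

V_total = 189.8∠-169.2° V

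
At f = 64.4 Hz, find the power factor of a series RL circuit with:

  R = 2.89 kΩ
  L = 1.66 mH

Step 1 — Angular frequency: ω = 2π·f = 2π·64.4 = 404.6 rad/s.
Step 2 — Component impedances:
  R: Z = R = 2890 Ω
  L: Z = jωL = j·404.6·0.00166 = 0 + j0.6717 Ω
Step 3 — Series combination: Z_total = R + L = 2890 + j0.6717 Ω = 2890∠0.0° Ω.
Step 4 — Power factor: PF = cos(φ) = Re(Z)/|Z| = 2890/2890 = 1.
Step 5 — Type: Im(Z) = 0.6717 ⇒ lagging (phase φ = 0.0°).

PF = 1 (lagging, φ = 0.0°)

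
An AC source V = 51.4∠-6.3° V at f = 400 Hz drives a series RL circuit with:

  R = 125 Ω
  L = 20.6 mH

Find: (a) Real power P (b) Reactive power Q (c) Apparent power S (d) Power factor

Step 1 — Angular frequency: ω = 2π·f = 2π·400 = 2513 rad/s.
Step 2 — Component impedances:
  R: Z = R = 125 Ω
  L: Z = jωL = j·2513·0.0206 = 0 + j51.77 Ω
Step 3 — Series combination: Z_total = R + L = 125 + j51.77 Ω = 135.3∠22.5° Ω.
Step 4 — Source phasor: V = 51.4∠-6.3° V = 51.09 - j5.64 V.
Step 5 — Current: I = V / Z = 0.3329 - j0.183 A = 0.3799∠-28.8° A.
Step 6 — Complex power: S = V·I* = 18.04 + j7.472 VA.
Step 7 — Real power: P = Re(S) = 18.04 W.
Step 8 — Reactive power: Q = Im(S) = 7.472 VAR.
Step 9 — Apparent power: |S| = 19.53 VA.
Step 10 — Power factor: PF = P/|S| = 0.9239 (lagging).

(a) P = 18.04 W  (b) Q = 7.472 VAR  (c) S = 19.53 VA  (d) PF = 0.9239 (lagging)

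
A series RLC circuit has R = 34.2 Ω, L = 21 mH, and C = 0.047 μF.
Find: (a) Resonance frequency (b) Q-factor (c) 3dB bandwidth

Step 1 — Resonance condition Im(Z)=0 gives ω₀ = 1/√(LC).
Step 2 — ω₀ = 1/√(0.021·4.7e-08) = 3.183e+04 rad/s.
Step 3 — f₀ = ω₀/(2π) = 5066 Hz.
Step 4 — Series Q: Q = ω₀L/R = 3.183e+04·0.021/34.2 = 19.54.
Step 5 — 3dB bandwidth: Δω = ω₀/Q = 1629 rad/s; BW = Δω/(2π) = 259.2 Hz.

(a) f₀ = 5066 Hz  (b) Q = 19.54  (c) BW = 259.2 Hz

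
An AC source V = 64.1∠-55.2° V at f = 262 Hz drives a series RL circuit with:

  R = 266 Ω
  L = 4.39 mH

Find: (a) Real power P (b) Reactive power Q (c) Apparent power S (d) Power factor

Step 1 — Angular frequency: ω = 2π·f = 2π·262 = 1646 rad/s.
Step 2 — Component impedances:
  R: Z = R = 266 Ω
  L: Z = jωL = j·1646·0.00439 = 0 + j7.227 Ω
Step 3 — Series combination: Z_total = R + L = 266 + j7.227 Ω = 266.1∠1.6° Ω.
Step 4 — Source phasor: V = 64.1∠-55.2° V = 36.58 - j52.64 V.
Step 5 — Current: I = V / Z = 0.1321 - j0.2015 A = 0.2409∠-56.8° A.
Step 6 — Complex power: S = V·I* = 15.44 + j0.4194 VA.
Step 7 — Real power: P = Re(S) = 15.44 W.
Step 8 — Reactive power: Q = Im(S) = 0.4194 VAR.
Step 9 — Apparent power: |S| = 15.44 VA.
Step 10 — Power factor: PF = P/|S| = 0.9996 (lagging).

(a) P = 15.44 W  (b) Q = 0.4194 VAR  (c) S = 15.44 VA  (d) PF = 0.9996 (lagging)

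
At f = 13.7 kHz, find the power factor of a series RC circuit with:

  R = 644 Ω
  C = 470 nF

Step 1 — Angular frequency: ω = 2π·f = 2π·1.37e+04 = 8.608e+04 rad/s.
Step 2 — Component impedances:
  R: Z = R = 644 Ω
  C: Z = 1/(jωC) = -j/(ω·C) = 0 - j24.72 Ω
Step 3 — Series combination: Z_total = R + C = 644 - j24.72 Ω = 644.5∠-2.2° Ω.
Step 4 — Power factor: PF = cos(φ) = Re(Z)/|Z| = 644/644.47 = 0.9993.
Step 5 — Type: Im(Z) = -24.72 ⇒ leading (phase φ = -2.2°).

PF = 0.9993 (leading, φ = -2.2°)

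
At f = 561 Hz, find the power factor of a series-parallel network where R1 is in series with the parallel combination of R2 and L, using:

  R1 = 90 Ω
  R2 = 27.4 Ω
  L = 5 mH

Step 1 — Angular frequency: ω = 2π·f = 2π·561 = 3525 rad/s.
Step 2 — Component impedances:
  R1: Z = R = 90 Ω
  R2: Z = R = 27.4 Ω
  L: Z = jωL = j·3525·0.005 = 0 + j17.62 Ω
Step 3 — Parallel branch: R2 || L = 1/(1/R2 + 1/L) = 8.019 + j12.47 Ω.
Step 4 — Series with R1: Z_total = R1 + (R2 || L) = 98.02 + j12.47 Ω = 98.81∠7.2° Ω.
Step 5 — Power factor: PF = cos(φ) = Re(Z)/|Z| = 98.02/98.81 = 0.992.
Step 6 — Type: Im(Z) = 12.47 ⇒ lagging (phase φ = 7.2°).

PF = 0.992 (lagging, φ = 7.2°)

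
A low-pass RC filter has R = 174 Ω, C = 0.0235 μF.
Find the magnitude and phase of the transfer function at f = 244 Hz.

Step 1 — Angular frequency: ω = 2π·244 = 1533 rad/s.
Step 2 — Transfer function: H(jω) = 1/(1 + jωRC).
Step 3 — Denominator: 1 + jωRC = 1 + j·1533·174·2.35e-08 = 1 + j0.006269.
Step 4 — H = 1 - j0.006269.
Step 5 — Magnitude: |H| = 1 (-0.0 dB); phase: φ = -0.4°.

|H| = 1 (-0.0 dB), φ = -0.4°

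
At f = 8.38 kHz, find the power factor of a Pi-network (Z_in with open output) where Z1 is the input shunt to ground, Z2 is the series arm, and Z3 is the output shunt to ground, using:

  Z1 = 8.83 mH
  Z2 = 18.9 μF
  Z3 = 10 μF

Step 1 — Angular frequency: ω = 2π·f = 2π·8380 = 5.265e+04 rad/s.
Step 2 — Component impedances:
  Z1: Z = jωL = j·5.265e+04·0.00883 = 0 + j464.9 Ω
  Z2: Z = 1/(jωC) = -j/(ω·C) = 0 - j1.005 Ω
  Z3: Z = 1/(jωC) = -j/(ω·C) = 0 - j1.899 Ω
Step 3 — With open output, the series arm Z2 and the output shunt Z3 appear in series to ground: Z2 + Z3 = 0 - j2.904 Ω.
Step 4 — Parallel with input shunt Z1: Z_in = Z1 || (Z2 + Z3) = 0 - j2.922 Ω = 2.922∠-90.0° Ω.
Step 5 — Power factor: PF = cos(φ) = Re(Z)/|Z| = 0/2.922 = 0.
Step 6 — Type: Im(Z) = -2.922 ⇒ leading (phase φ = -90.0°).

PF = 0 (leading, φ = -90.0°)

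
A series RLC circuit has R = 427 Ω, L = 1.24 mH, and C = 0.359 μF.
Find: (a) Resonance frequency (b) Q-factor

Step 1 — Resonance condition Im(Z)=0 gives ω₀ = 1/√(LC).
Step 2 — ω₀ = 1/√(0.00124·3.59e-07) = 4.74e+04 rad/s.
Step 3 — f₀ = ω₀/(2π) = 7543 Hz.
Step 4 — Series Q: Q = ω₀L/R = 4.74e+04·0.00124/427 = 0.1376.

(a) f₀ = 7543 Hz  (b) Q = 0.1376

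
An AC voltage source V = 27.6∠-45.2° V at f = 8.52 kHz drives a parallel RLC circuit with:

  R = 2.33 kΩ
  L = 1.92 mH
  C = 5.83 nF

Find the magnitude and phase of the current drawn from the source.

Step 1 — Angular frequency: ω = 2π·f = 2π·8520 = 5.353e+04 rad/s.
Step 2 — Component impedances:
  R: Z = R = 2330 Ω
  L: Z = jωL = j·5.353e+04·0.00192 = 0 + j102.8 Ω
  C: Z = 1/(jωC) = -j/(ω·C) = 0 - j3204 Ω
Step 3 — Parallel combination: 1/Z_total = 1/R + 1/L + 1/C; Z_total = 4.83 + j106 Ω = 106.1∠87.4° Ω.
Step 4 — Source phasor: V = 27.6∠-45.2° V = 19.45 - j19.58 V.
Step 5 — Ohm's law: I = V / Z_total = (19.45 - j19.58) / (4.83 + j106) = -0.1761 - j0.1915 A.
Step 6 — Convert to polar: |I| = 0.2602 A, ∠I = -132.6°.

I = 0.2602∠-132.6° A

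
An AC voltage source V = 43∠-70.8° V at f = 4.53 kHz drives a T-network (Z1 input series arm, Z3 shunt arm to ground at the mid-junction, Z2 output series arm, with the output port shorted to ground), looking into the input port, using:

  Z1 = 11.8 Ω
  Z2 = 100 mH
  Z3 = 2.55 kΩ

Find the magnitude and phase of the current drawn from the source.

Step 1 — Angular frequency: ω = 2π·f = 2π·4530 = 2.846e+04 rad/s.
Step 2 — Component impedances:
  Z1: Z = R = 11.8 Ω
  Z2: Z = jωL = j·2.846e+04·0.1 = 0 + j2846 Ω
  Z3: Z = R = 2550 Ω
Step 3 — With the output port shorted to ground, the output series arm Z2 runs from the junction to ground; the shunt arm Z3 also runs from the junction to ground. They appear in parallel: Z3 || Z2 = 1415 + j1267 Ω.
Step 4 — Series with input arm Z1: Z_in = Z1 + (Z3 || Z2) = 1426 + j1267 Ω = 1908∠41.6° Ω.
Step 5 — Source phasor: V = 43∠-70.8° V = 14.14 - j40.61 V.
Step 6 — Ohm's law: I = V / Z_total = (14.14 - j40.61) / (1426 + j1267) = -0.008595 - j0.02083 A.
Step 7 — Convert to polar: |I| = 0.02254 A, ∠I = -112.4°.

I = 0.02254∠-112.4° A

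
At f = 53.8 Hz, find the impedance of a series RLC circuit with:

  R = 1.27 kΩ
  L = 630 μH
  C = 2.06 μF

Step 1 — Angular frequency: ω = 2π·f = 2π·53.8 = 338 rad/s.
Step 2 — Component impedances:
  R: Z = R = 1270 Ω
  L: Z = jωL = j·338·0.00063 = 0 + j0.213 Ω
  C: Z = 1/(jωC) = -j/(ω·C) = 0 - j1436 Ω
Step 3 — Series combination: Z_total = R + L + C = 1270 - j1436 Ω = 1917∠-48.5° Ω.

Z = 1270 - j1436 Ω = 1917∠-48.5° Ω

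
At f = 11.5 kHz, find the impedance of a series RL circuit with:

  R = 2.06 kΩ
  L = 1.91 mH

Step 1 — Angular frequency: ω = 2π·f = 2π·1.15e+04 = 7.226e+04 rad/s.
Step 2 — Component impedances:
  R: Z = R = 2060 Ω
  L: Z = jωL = j·7.226e+04·0.00191 = 0 + j138 Ω
Step 3 — Series combination: Z_total = R + L = 2060 + j138 Ω = 2065∠3.8° Ω.

Z = 2060 + j138 Ω = 2065∠3.8° Ω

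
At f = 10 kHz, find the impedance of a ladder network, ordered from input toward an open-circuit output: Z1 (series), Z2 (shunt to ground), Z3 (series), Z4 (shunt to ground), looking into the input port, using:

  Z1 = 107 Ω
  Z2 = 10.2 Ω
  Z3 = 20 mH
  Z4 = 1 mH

Step 1 — Angular frequency: ω = 2π·f = 2π·1e+04 = 6.283e+04 rad/s.
Step 2 — Component impedances:
  Z1: Z = R = 107 Ω
  Z2: Z = R = 10.2 Ω
  Z3: Z = jωL = j·6.283e+04·0.02 = 0 + j1257 Ω
  Z4: Z = jωL = j·6.283e+04·0.001 = 0 + j62.83 Ω
Step 3 — Ladder network (open output): work backward from the far end, alternating series and parallel combinations. Z_in = 117.2 + j0.07885 Ω = 117.2∠0.0° Ω.

Z = 117.2 + j0.07885 Ω = 117.2∠0.0° Ω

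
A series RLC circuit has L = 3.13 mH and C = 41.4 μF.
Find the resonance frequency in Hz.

Step 1 — Resonance condition Im(Z)=0 gives ω₀ = 1/√(LC).
Step 2 — ω₀ = 1/√(0.00313·4.14e-05) = 2778 rad/s.
Step 3 — f₀ = ω₀/(2π) = 442.1 Hz.

f₀ = 442.1 Hz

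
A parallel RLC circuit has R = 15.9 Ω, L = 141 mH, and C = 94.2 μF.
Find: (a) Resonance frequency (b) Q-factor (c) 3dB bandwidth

Step 1 — Resonance: ω₀ = 1/√(LC) = 1/√(0.141·9.42e-05) = 274.4 rad/s.
Step 2 — f₀ = ω₀/(2π) = 43.67 Hz.
Step 3 — Parallel Q: Q = R/(ω₀L) = 15.9/(274.4·0.141) = 0.411.
Step 4 — Bandwidth: Δω = ω₀/Q = 667.7 rad/s; BW = Δω/(2π) = 106.3 Hz.

(a) f₀ = 43.67 Hz  (b) Q = 0.411  (c) BW = 106.3 Hz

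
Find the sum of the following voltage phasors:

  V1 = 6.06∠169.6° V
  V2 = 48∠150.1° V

Step 1 — Convert each phasor to rectangular form:
  V1 = 6.06·(cos(169.6°) + j·sin(169.6°)) = -5.96 + j1.094 V
  V2 = 48·(cos(150.1°) + j·sin(150.1°)) = -41.61 + j23.93 V
Step 2 — Sum components: V_total = -47.57 + j25.02 V.
Step 3 — Convert to polar: |V_total| = 53.75 V, ∠V_total = 152.3°.

V_total = 53.75∠152.3° V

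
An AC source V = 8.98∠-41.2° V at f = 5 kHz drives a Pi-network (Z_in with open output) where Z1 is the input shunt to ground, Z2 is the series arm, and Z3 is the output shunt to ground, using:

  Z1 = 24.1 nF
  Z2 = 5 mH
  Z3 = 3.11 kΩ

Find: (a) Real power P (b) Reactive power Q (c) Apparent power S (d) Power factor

Step 1 — Angular frequency: ω = 2π·f = 2π·5000 = 3.142e+04 rad/s.
Step 2 — Component impedances:
  Z1: Z = 1/(jωC) = -j/(ω·C) = 0 - j1321 Ω
  Z2: Z = jωL = j·3.142e+04·0.005 = 0 + j157.1 Ω
  Z3: Z = R = 3110 Ω
Step 3 — With open output, the series arm Z2 and the output shunt Z3 appear in series to ground: Z2 + Z3 = 3110 + j157.1 Ω.
Step 4 — Parallel with input shunt Z1: Z_in = Z1 || (Z2 + Z3) = 492 - j1137 Ω = 1239∠-66.6° Ω.
Step 5 — Source phasor: V = 8.98∠-41.2° V = 6.757 - j5.915 V.
Step 6 — Current: I = V / Z = 0.00655 + j0.003109 A = 0.00725∠25.4° A.
Step 7 — Complex power: S = V·I* = 0.02586 - j0.05975 VA.
Step 8 — Real power: P = Re(S) = 0.02586 W.
Step 9 — Reactive power: Q = Im(S) = -0.05975 VAR.
Step 10 — Apparent power: |S| = 0.06511 VA.
Step 11 — Power factor: PF = P/|S| = 0.3973 (leading).

(a) P = 0.02586 W  (b) Q = -0.05975 VAR  (c) S = 0.06511 VA  (d) PF = 0.3973 (leading)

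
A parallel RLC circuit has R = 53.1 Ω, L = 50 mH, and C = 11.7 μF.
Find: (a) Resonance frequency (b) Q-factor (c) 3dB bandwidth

Step 1 — Resonance: ω₀ = 1/√(LC) = 1/√(0.05·1.17e-05) = 1307 rad/s.
Step 2 — f₀ = ω₀/(2π) = 208.1 Hz.
Step 3 — Parallel Q: Q = R/(ω₀L) = 53.1/(1307·0.05) = 0.8123.
Step 4 — Bandwidth: Δω = ω₀/Q = 1610 rad/s; BW = Δω/(2π) = 256.2 Hz.

(a) f₀ = 208.1 Hz  (b) Q = 0.8123  (c) BW = 256.2 Hz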